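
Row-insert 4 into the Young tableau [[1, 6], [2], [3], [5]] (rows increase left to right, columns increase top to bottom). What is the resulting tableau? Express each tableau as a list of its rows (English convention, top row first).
In row 1, 4 replaces 6 (the leftmost entry greater than 4); 6 is bumped to row 2. 6 is appended to row 2. The new tableau is [[1, 4], [2, 6], [3], [5]].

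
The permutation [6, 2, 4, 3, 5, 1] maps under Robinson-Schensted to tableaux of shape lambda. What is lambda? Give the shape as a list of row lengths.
[3, 1, 1, 1]

Row-insert each entry into an empty tableau.

After inserting 6: P = [[6]].
After inserting 2: P = [[2], [6]].
After inserting 4: P = [[2, 4], [6]].
After inserting 3: P = [[2, 3], [4], [6]].
After inserting 5: P = [[2, 3, 5], [4], [6]].
After inserting 1: P = [[1, 3, 5], [2], [4], [6]].

The final insertion tableau P = [[1, 3, 5], [2], [4], [6]] has shape [3, 1, 1, 1].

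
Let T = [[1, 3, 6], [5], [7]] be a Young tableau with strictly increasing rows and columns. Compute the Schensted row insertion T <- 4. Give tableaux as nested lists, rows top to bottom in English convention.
In row 1, 4 replaces 6 (the leftmost entry greater than 4); 6 is bumped to row 2. 6 is appended to row 2. The new tableau is [[1, 3, 4], [5, 6], [7]].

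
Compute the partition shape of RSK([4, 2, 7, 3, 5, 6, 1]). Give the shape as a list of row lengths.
Row-insert each entry into an empty tableau.

After inserting 4: P = [[4]].
After inserting 2: P = [[2], [4]].
After inserting 7: P = [[2, 7], [4]].
After inserting 3: P = [[2, 3], [4, 7]].
After inserting 5: P = [[2, 3, 5], [4, 7]].
After inserting 6: P = [[2, 3, 5, 6], [4, 7]].
After inserting 1: P = [[1, 3, 5, 6], [2, 7], [4]].

The final insertion tableau P = [[1, 3, 5, 6], [2, 7], [4]] has shape [4, 2, 1].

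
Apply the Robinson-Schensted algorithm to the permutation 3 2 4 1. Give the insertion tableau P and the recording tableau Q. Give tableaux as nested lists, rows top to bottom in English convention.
P = [[1, 4], [2], [3]], Q = [[1, 3], [2], [4]]

Insert each entry of the permutation into P by Schensted row insertion, recording in Q the position of each new cell.

Insert 3: appended to row 1. P = [[3]].
Insert 2: 2 bumps 3 from row 1; 3 starts row 2. P = [[2], [3]].
Insert 4: appended to row 1. P = [[2, 4], [3]].
Insert 1: 1 bumps 2 from row 1; 2 bumps 3 from row 2; 3 starts row 3. P = [[1, 4], [2], [3]].

So P = [[1, 4], [2], [3]], Q = [[1, 3], [2], [4]].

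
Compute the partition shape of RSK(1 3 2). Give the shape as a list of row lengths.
[2, 1]

Row-insert each entry into an empty tableau.

After inserting 1: P = [[1]].
After inserting 3: P = [[1, 3]].
After inserting 2: P = [[1, 2], [3]].

The final insertion tableau P = [[1, 2], [3]] has shape [2, 1].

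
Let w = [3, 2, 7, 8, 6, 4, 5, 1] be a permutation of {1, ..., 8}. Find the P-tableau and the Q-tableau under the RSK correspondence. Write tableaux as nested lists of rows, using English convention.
P = [[1, 4, 5], [2, 6, 8], [3], [7]], Q = [[1, 3, 4], [2, 5, 7], [6], [8]]

Insert each entry of the permutation into P by Schensted row insertion, recording in Q the position of each new cell.

Insert 3: appended to row 1. P = [[3]], Q = [[1]].
Insert 2: 2 bumps 3 from row 1; 3 starts row 2. P = [[2], [3]], Q = [[1], [2]].
Insert 7: appended to row 1. P = [[2, 7], [3]], Q = [[1, 3], [2]].
Insert 8: appended to row 1. P = [[2, 7, 8], [3]], Q = [[1, 3, 4], [2]].
Insert 6: 6 bumps 7 from row 1; 7 appends to row 2. P = [[2, 6, 8], [3, 7]], Q = [[1, 3, 4], [2, 5]].
Insert 4: 4 bumps 6 from row 1; 6 bumps 7 from row 2; 7 starts row 3. P = [[2, 4, 8], [3, 6], [7]], Q = [[1, 3, 4], [2, 5], [6]].
Insert 5: 5 bumps 8 from row 1; 8 appends to row 2. P = [[2, 4, 5], [3, 6, 8], [7]], Q = [[1, 3, 4], [2, 5, 7], [6]].
Insert 1: 1 bumps 2 from row 1; 2 bumps 3 from row 2; 3 bumps 7 from row 3; 7 starts row 4. P = [[1, 4, 5], [2, 6, 8], [3], [7]], Q = [[1, 3, 4], [2, 5, 7], [6], [8]].

So P = [[1, 4, 5], [2, 6, 8], [3], [7]], Q = [[1, 3, 4], [2, 5, 7], [6], [8]].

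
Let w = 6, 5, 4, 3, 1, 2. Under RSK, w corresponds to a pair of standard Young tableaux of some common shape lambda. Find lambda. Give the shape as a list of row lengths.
[2, 1, 1, 1, 1]

Row-insert each entry into an empty tableau.

After inserting 6: P = [[6]].
After inserting 5: P = [[5], [6]].
After inserting 4: P = [[4], [5], [6]].
After inserting 3: P = [[3], [4], [5], [6]].
After inserting 1: P = [[1], [3], [4], [5], [6]].
After inserting 2: P = [[1, 2], [3], [4], [5], [6]].

The final insertion tableau P = [[1, 2], [3], [4], [5], [6]] has shape [2, 1, 1, 1, 1].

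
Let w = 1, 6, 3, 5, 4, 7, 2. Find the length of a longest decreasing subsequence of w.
4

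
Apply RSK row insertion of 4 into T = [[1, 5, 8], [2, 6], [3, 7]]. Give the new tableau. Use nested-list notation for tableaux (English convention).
[[1, 4, 8], [2, 5], [3, 6], [7]]

In row 1, 4 replaces 5 (the leftmost entry greater than 4); 5 is bumped to row 2. In row 2, 5 replaces 6 (the leftmost entry greater than 5); 6 is bumped to row 3. In row 3, 6 replaces 7 (the leftmost entry greater than 6); 7 is bumped to row 4. 7 starts a new row 4. The new tableau is [[1, 4, 8], [2, 5], [3, 6], [7]].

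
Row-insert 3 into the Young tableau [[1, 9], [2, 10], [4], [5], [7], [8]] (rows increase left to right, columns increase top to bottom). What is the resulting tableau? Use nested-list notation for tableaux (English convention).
[[1, 3], [2, 9], [4, 10], [5], [7], [8]]

In row 1, 3 replaces 9 (the leftmost entry greater than 3); 9 is bumped to row 2. In row 2, 9 replaces 10 (the leftmost entry greater than 9); 10 is bumped to row 3. 10 is appended to row 3. The new tableau is [[1, 3], [2, 9], [4, 10], [5], [7], [8]].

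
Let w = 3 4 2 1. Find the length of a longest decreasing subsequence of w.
3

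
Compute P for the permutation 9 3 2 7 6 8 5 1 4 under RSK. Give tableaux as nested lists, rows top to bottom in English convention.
Insert 9: appended to row 1. P = [[9]].
Insert 3: 3 bumps 9 from row 1; 9 starts row 2. P = [[3], [9]].
Insert 2: 2 bumps 3 from row 1; 3 bumps 9 from row 2; 9 starts row 3. P = [[2], [3], [9]].
Insert 7: appended to row 1. P = [[2, 7], [3], [9]].
Insert 6: 6 bumps 7 from row 1; 7 appends to row 2. P = [[2, 6], [3, 7], [9]].
Insert 8: appended to row 1. P = [[2, 6, 8], [3, 7], [9]].
Insert 5: 5 bumps 6 from row 1; 6 bumps 7 from row 2; 7 bumps 9 from row 3; 9 starts row 4. P = [[2, 5, 8], [3, 6], [7], [9]].
Insert 1: 1 bumps 2 from row 1; 2 bumps 3 from row 2; 3 bumps 7 from row 3; 7 bumps 9 from row 4; 9 starts row 5. P = [[1, 5, 8], [2, 6], [3], [7], [9]].
Insert 4: 4 bumps 5 from row 1; 5 bumps 6 from row 2; 6 appends to row 3. P = [[1, 4, 8], [2, 5], [3, 6], [7], [9]].

So P = [[1, 4, 8], [2, 5], [3, 6], [7], [9]].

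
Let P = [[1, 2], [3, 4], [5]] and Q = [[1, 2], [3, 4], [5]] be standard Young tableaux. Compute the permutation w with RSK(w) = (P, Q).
Reverse the RSK construction: for i from n down to 1, find the cell of Q containing i, remove the entry at that cell from P, and reverse-bump it up through P; the value ejected from row 1 is w(i).

Step i=5: Q has 5 at row 3, column 1; remove 5 from row 3 of P and reverse-bump: 5 enters row 2 and ejects 4; 4 enters row 1 and ejects 2. So w(5) = 2. P is now [[1, 4], [3, 5]].
Step i=4: Q has 4 at row 2, column 2; remove 5 from row 2 of P and reverse-bump: 5 enters row 1 and ejects 4. So w(4) = 4. P is now [[1, 5], [3]].
Step i=3: Q has 3 at row 2, column 1; remove 3 from row 2 of P and reverse-bump: 3 enters row 1 and ejects 1. So w(3) = 1. P is now [[3, 5]].
Step i=2: Q has 2 at row 1, column 2; remove that cell from P, ejecting 5. So w(2) = 5. P is now [[3]].
Step i=1: Q has 1 at row 1, column 1; remove that cell from P, ejecting 3. So w(1) = 3. P is now [].

So w = 3 5 1 4 2.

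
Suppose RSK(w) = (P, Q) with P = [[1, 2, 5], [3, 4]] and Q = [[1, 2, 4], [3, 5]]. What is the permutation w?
Reverse the RSK construction: for i from n down to 1, find the cell of Q containing i, remove the entry at that cell from P, and reverse-bump it up through P; the value ejected from row 1 is w(i).

Step i=5: Q has 5 at row 2, column 2; remove 4 from row 2 of P and reverse-bump: 4 enters row 1 and ejects 2. So w(5) = 2. P is now [[1, 4, 5], [3]].
Step i=4: Q has 4 at row 1, column 3; remove that cell from P, ejecting 5. So w(4) = 5. P is now [[1, 4], [3]].
Step i=3: Q has 3 at row 2, column 1; remove 3 from row 2 of P and reverse-bump: 3 enters row 1 and ejects 1. So w(3) = 1. P is now [[3, 4]].
Step i=2: Q has 2 at row 1, column 2; remove that cell from P, ejecting 4. So w(2) = 4. P is now [[3]].
Step i=1: Q has 1 at row 1, column 1; remove that cell from P, ejecting 3. So w(1) = 3. P is now [].

So w = 3 4 1 5 2.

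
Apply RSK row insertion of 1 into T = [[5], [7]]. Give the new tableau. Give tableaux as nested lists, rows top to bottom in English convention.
In row 1, 1 replaces 5 (the leftmost entry greater than 1); 5 is bumped to row 2. In row 2, 5 replaces 7 (the leftmost entry greater than 5); 7 is bumped to row 3. 7 starts a new row 3. The new tableau is [[1], [5], [7]].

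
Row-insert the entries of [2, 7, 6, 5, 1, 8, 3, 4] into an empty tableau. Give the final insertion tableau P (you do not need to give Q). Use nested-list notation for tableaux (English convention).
Insert 2: appended to row 1. P = [[2]].
Insert 7: appended to row 1. P = [[2, 7]].
Insert 6: 6 bumps 7 from row 1; 7 starts row 2. P = [[2, 6], [7]].
Insert 5: 5 bumps 6 from row 1; 6 bumps 7 from row 2; 7 starts row 3. P = [[2, 5], [6], [7]].
Insert 1: 1 bumps 2 from row 1; 2 bumps 6 from row 2; 6 bumps 7 from row 3; 7 starts row 4. P = [[1, 5], [2], [6], [7]].
Insert 8: appended to row 1. P = [[1, 5, 8], [2], [6], [7]].
Insert 3: 3 bumps 5 from row 1; 5 appends to row 2. P = [[1, 3, 8], [2, 5], [6], [7]].
Insert 4: 4 bumps 8 from row 1; 8 appends to row 2. P = [[1, 3, 4], [2, 5, 8], [6], [7]].

So P = [[1, 3, 4], [2, 5, 8], [6], [7]].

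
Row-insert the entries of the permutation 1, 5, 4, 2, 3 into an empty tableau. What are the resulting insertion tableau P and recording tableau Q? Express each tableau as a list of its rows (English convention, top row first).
P = [[1, 2, 3], [4], [5]], Q = [[1, 2, 5], [3], [4]]

Insert each entry of the permutation into P by Schensted row insertion, recording in Q the position of each new cell.

Insert 1: appended to row 1. P = [[1]].
Insert 5: appended to row 1. P = [[1, 5]].
Insert 4: 4 bumps 5 from row 1; 5 starts row 2. P = [[1, 4], [5]].
Insert 2: 2 bumps 4 from row 1; 4 bumps 5 from row 2; 5 starts row 3. P = [[1, 2], [4], [5]].
Insert 3: appended to row 1. P = [[1, 2, 3], [4], [5]].

So P = [[1, 2, 3], [4], [5]], Q = [[1, 2, 5], [3], [4]].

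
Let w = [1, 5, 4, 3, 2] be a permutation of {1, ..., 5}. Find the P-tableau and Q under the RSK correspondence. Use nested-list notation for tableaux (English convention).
P = [[1, 2], [3], [4], [5]], Q = [[1, 2], [3], [4], [5]]

Insert each entry of the permutation into P by Schensted row insertion, recording in Q the position of each new cell.

Insert 1: appended to row 1. P = [[1]].
Insert 5: appended to row 1. P = [[1, 5]].
Insert 4: 4 bumps 5 from row 1; 5 starts row 2. P = [[1, 4], [5]].
Insert 3: 3 bumps 4 from row 1; 4 bumps 5 from row 2; 5 starts row 3. P = [[1, 3], [4], [5]].
Insert 2: 2 bumps 3 from row 1; 3 bumps 4 from row 2; 4 bumps 5 from row 3; 5 starts row 4. P = [[1, 2], [3], [4], [5]].

So P = [[1, 2], [3], [4], [5]], Q = [[1, 2], [3], [4], [5]].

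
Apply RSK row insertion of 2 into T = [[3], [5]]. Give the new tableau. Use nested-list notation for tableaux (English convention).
In row 1, 2 replaces 3 (the leftmost entry greater than 2); 3 is bumped to row 2. In row 2, 3 replaces 5 (the leftmost entry greater than 3); 5 is bumped to row 3. 5 starts a new row 3. The new tableau is [[2], [3], [5]].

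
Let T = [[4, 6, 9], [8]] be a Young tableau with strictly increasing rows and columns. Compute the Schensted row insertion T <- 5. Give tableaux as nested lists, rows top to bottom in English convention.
[[4, 5, 9], [6], [8]]

In row 1, 5 replaces 6 (the leftmost entry greater than 5); 6 is bumped to row 2. In row 2, 6 replaces 8 (the leftmost entry greater than 6); 8 is bumped to row 3. 8 starts a new row 3. The new tableau is [[4, 5, 9], [6], [8]].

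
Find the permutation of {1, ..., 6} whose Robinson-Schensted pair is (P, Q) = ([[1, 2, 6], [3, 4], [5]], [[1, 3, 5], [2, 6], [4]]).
5 3 4 1 6 2

Reverse the RSK construction: for i from n down to 1, find the cell of Q containing i, remove the entry at that cell from P, and reverse-bump it up through P; the value ejected from row 1 is w(i).

Step i=6: Q has 6 at row 2, column 2; remove 4 from row 2 of P and reverse-bump: 4 enters row 1 and ejects 2. So w(6) = 2. P is now [[1, 4, 6], [3], [5]].
Step i=5: Q has 5 at row 1, column 3; remove that cell from P, ejecting 6. So w(5) = 6. P is now [[1, 4], [3], [5]].
Step i=4: Q has 4 at row 3, column 1; remove 5 from row 3 of P and reverse-bump: 5 enters row 2 and ejects 3; 3 enters row 1 and ejects 1. So w(4) = 1. P is now [[3, 4], [5]].
Step i=3: Q has 3 at row 1, column 2; remove that cell from P, ejecting 4. So w(3) = 4. P is now [[3], [5]].
Step i=2: Q has 2 at row 2, column 1; remove 5 from row 2 of P and reverse-bump: 5 enters row 1 and ejects 3. So w(2) = 3. P is now [[5]].
Step i=1: Q has 1 at row 1, column 1; remove that cell from P, ejecting 5. So w(1) = 5. P is now [].

So w = 5 3 4 1 6 2.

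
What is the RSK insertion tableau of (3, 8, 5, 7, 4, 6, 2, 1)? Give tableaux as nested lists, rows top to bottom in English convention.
Insert 3: appended to row 1. P = [[3]].
Insert 8: appended to row 1. P = [[3, 8]].
Insert 5: 5 bumps 8 from row 1; 8 starts row 2. P = [[3, 5], [8]].
Insert 7: appended to row 1. P = [[3, 5, 7], [8]].
Insert 4: 4 bumps 5 from row 1; 5 bumps 8 from row 2; 8 starts row 3. P = [[3, 4, 7], [5], [8]].
Insert 6: 6 bumps 7 from row 1; 7 appends to row 2. P = [[3, 4, 6], [5, 7], [8]].
Insert 2: 2 bumps 3 from row 1; 3 bumps 5 from row 2; 5 bumps 8 from row 3; 8 starts row 4. P = [[2, 4, 6], [3, 7], [5], [8]].
Insert 1: 1 bumps 2 from row 1; 2 bumps 3 from row 2; 3 bumps 5 from row 3; 5 bumps 8 from row 4; 8 starts row 5. P = [[1, 4, 6], [2, 7], [3], [5], [8]].

So P = [[1, 4, 6], [2, 7], [3], [5], [8]].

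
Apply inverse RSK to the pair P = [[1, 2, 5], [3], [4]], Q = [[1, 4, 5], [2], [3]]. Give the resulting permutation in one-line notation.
4 3 1 2 5

Reverse the RSK construction: for i from n down to 1, find the cell of Q containing i, remove the entry at that cell from P, and reverse-bump it up through P; the value ejected from row 1 is w(i).

Step i=5: Q has 5 at row 1, column 3; remove that cell from P, ejecting 5. So w(5) = 5. P is now [[1, 2], [3], [4]].
Step i=4: Q has 4 at row 1, column 2; remove that cell from P, ejecting 2. So w(4) = 2. P is now [[1], [3], [4]].
Step i=3: Q has 3 at row 3, column 1; remove 4 from row 3 of P and reverse-bump: 4 enters row 2 and ejects 3; 3 enters row 1 and ejects 1. So w(3) = 1. P is now [[3], [4]].
Step i=2: Q has 2 at row 2, column 1; remove 4 from row 2 of P and reverse-bump: 4 enters row 1 and ejects 3. So w(2) = 3. P is now [[4]].
Step i=1: Q has 1 at row 1, column 1; remove that cell from P, ejecting 4. So w(1) = 4. P is now [].

So w = 4 3 1 2 5.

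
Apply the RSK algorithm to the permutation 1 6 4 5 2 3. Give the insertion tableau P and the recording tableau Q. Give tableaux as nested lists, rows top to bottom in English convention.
Insert each entry of the permutation into P by Schensted row insertion, recording in Q the position of each new cell.

Insert 1: appended to row 1. P = [[1]].
Insert 6: appended to row 1. P = [[1, 6]].
Insert 4: 4 bumps 6 from row 1; 6 starts row 2. P = [[1, 4], [6]].
Insert 5: appended to row 1. P = [[1, 4, 5], [6]].
Insert 2: 2 bumps 4 from row 1; 4 bumps 6 from row 2; 6 starts row 3. P = [[1, 2, 5], [4], [6]].
Insert 3: 3 bumps 5 from row 1; 5 appends to row 2. P = [[1, 2, 3], [4, 5], [6]].

So P = [[1, 2, 3], [4, 5], [6]], Q = [[1, 2, 4], [3, 6], [5]].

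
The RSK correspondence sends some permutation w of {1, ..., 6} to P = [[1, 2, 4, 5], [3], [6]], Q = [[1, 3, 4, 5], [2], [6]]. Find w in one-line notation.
6 1 3 4 5 2

Reverse RSK: for i = n, n-1, ..., 1, locate i in Q, remove the corresponding corner cell from P, and reverse-bump its entry up through P; the value ejected from row 1 is w(i).

So w = 6 1 3 4 5 2.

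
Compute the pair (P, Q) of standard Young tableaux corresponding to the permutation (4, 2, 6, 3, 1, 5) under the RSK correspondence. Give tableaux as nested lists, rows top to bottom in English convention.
P = [[1, 3, 5], [2, 6], [4]], Q = [[1, 3, 6], [2, 4], [5]]

Insert each entry of the permutation into P by Schensted row insertion, recording in Q the position of each new cell.

Insert 4: appended to row 1. P = [[4]].
Insert 2: 2 bumps 4 from row 1; 4 starts row 2. P = [[2], [4]].
Insert 6: appended to row 1. P = [[2, 6], [4]].
Insert 3: 3 bumps 6 from row 1; 6 appends to row 2. P = [[2, 3], [4, 6]].
Insert 1: 1 bumps 2 from row 1; 2 bumps 4 from row 2; 4 starts row 3. P = [[1, 3], [2, 6], [4]].
Insert 5: appended to row 1. P = [[1, 3, 5], [2, 6], [4]].

So P = [[1, 3, 5], [2, 6], [4]], Q = [[1, 3, 6], [2, 4], [5]].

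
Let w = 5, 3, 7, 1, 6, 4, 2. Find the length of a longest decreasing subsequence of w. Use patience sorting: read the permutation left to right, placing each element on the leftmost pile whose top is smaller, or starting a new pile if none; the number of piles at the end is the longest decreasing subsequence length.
5: new pile. tops = [5]
3: new pile. tops = [5, 3]
7: onto pile 1 (replacing 5). tops = [7, 3]
1: new pile. tops = [7, 3, 1]
6: onto pile 2 (replacing 3). tops = [7, 6, 1]
4: onto pile 3 (replacing 1). tops = [7, 6, 4]
2: new pile. tops = [7, 6, 4, 2]

4 piles, so the longest decreasing subsequence has length 4.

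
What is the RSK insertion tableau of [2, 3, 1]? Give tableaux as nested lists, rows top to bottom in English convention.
P = [[1, 3], [2]]

Insert 2: appended to row 1. P = [[2]].
Insert 3: appended to row 1. P = [[2, 3]].
Insert 1: 1 bumps 2 from row 1; 2 starts row 2. P = [[1, 3], [2]].

So P = [[1, 3], [2]].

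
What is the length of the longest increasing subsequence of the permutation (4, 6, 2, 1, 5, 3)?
2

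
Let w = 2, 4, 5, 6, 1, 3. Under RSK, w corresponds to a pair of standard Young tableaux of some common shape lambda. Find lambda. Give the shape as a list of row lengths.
Row-insert each entry into an empty tableau.

After inserting 2: P = [[2]].
After inserting 4: P = [[2, 4]].
After inserting 5: P = [[2, 4, 5]].
After inserting 6: P = [[2, 4, 5, 6]].
After inserting 1: P = [[1, 4, 5, 6], [2]].
After inserting 3: P = [[1, 3, 5, 6], [2, 4]].

The final insertion tableau P = [[1, 3, 5, 6], [2, 4]] has shape [4, 2].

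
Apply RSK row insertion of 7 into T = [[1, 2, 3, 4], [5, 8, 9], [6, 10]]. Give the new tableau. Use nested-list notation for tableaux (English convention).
[[1, 2, 3, 4, 7], [5, 8, 9], [6, 10]]

7 is larger than every entry of row 1, so it is appended to row 1. The new tableau is [[1, 2, 3, 4, 7], [5, 8, 9], [6, 10]].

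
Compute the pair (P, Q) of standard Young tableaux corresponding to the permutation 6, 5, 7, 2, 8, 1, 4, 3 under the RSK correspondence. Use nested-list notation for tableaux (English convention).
P = [[1, 3, 8], [2, 4], [5, 7], [6]], Q = [[1, 3, 5], [2, 7], [4, 8], [6]]

Insert each entry of the permutation into P by Schensted row insertion, recording in Q the position of each new cell.

Insert 6: appended to row 1. P = [[6]], Q = [[1]].
Insert 5: 5 bumps 6 from row 1; 6 starts row 2. P = [[5], [6]], Q = [[1], [2]].
Insert 7: appended to row 1. P = [[5, 7], [6]], Q = [[1, 3], [2]].
Insert 2: 2 bumps 5 from row 1; 5 bumps 6 from row 2; 6 starts row 3. P = [[2, 7], [5], [6]], Q = [[1, 3], [2], [4]].
Insert 8: appended to row 1. P = [[2, 7, 8], [5], [6]], Q = [[1, 3, 5], [2], [4]].
Insert 1: 1 bumps 2 from row 1; 2 bumps 5 from row 2; 5 bumps 6 from row 3; 6 starts row 4. P = [[1, 7, 8], [2], [5], [6]], Q = [[1, 3, 5], [2], [4], [6]].
Insert 4: 4 bumps 7 from row 1; 7 appends to row 2. P = [[1, 4, 8], [2, 7], [5], [6]], Q = [[1, 3, 5], [2, 7], [4], [6]].
Insert 3: 3 bumps 4 from row 1; 4 bumps 7 from row 2; 7 appends to row 3. P = [[1, 3, 8], [2, 4], [5, 7], [6]], Q = [[1, 3, 5], [2, 7], [4, 8], [6]].

So P = [[1, 3, 8], [2, 4], [5, 7], [6]], Q = [[1, 3, 5], [2, 7], [4, 8], [6]].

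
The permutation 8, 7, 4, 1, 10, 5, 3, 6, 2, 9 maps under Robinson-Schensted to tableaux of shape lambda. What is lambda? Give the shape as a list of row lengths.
Row-insert each entry into an empty tableau.

After inserting 8: P = [[8]].
After inserting 7: P = [[7], [8]].
After inserting 4: P = [[4], [7], [8]].
After inserting 1: P = [[1], [4], [7], [8]].
After inserting 10: P = [[1, 10], [4], [7], [8]].
After inserting 5: P = [[1, 5], [4, 10], [7], [8]].
After inserting 3: P = [[1, 3], [4, 5], [7, 10], [8]].
After inserting 6: P = [[1, 3, 6], [4, 5], [7, 10], [8]].
After inserting 2: P = [[1, 2, 6], [3, 5], [4, 10], [7], [8]].
After inserting 9: P = [[1, 2, 6, 9], [3, 5], [4, 10], [7], [8]].

The final insertion tableau P = [[1, 2, 6, 9], [3, 5], [4, 10], [7], [8]] has shape [4, 2, 2, 1, 1].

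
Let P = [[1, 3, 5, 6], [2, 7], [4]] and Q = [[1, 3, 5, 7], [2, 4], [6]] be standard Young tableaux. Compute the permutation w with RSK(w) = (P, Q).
4 2 7 3 5 1 6

Reverse the RSK construction: for i from n down to 1, find the cell of Q containing i, remove the entry at that cell from P, and reverse-bump it up through P; the value ejected from row 1 is w(i).

Step i=7: Q has 7 at row 1, column 4; remove that cell from P, ejecting 6. So w(7) = 6. P is now [[1, 3, 5], [2, 7], [4]].
Step i=6: Q has 6 at row 3, column 1; remove 4 from row 3 of P and reverse-bump: 4 enters row 2 and ejects 2; 2 enters row 1 and ejects 1. So w(6) = 1. P is now [[2, 3, 5], [4, 7]].
Step i=5: Q has 5 at row 1, column 3; remove that cell from P, ejecting 5. So w(5) = 5. P is now [[2, 3], [4, 7]].
Step i=4: Q has 4 at row 2, column 2; remove 7 from row 2 of P and reverse-bump: 7 enters row 1 and ejects 3. So w(4) = 3. P is now [[2, 7], [4]].
Step i=3: Q has 3 at row 1, column 2; remove that cell from P, ejecting 7. So w(3) = 7. P is now [[2], [4]].
Step i=2: Q has 2 at row 2, column 1; remove 4 from row 2 of P and reverse-bump: 4 enters row 1 and ejects 2. So w(2) = 2. P is now [[4]].
Step i=1: Q has 1 at row 1, column 1; remove that cell from P, ejecting 4. So w(1) = 4. P is now [].

So w = 4 2 7 3 5 1 6.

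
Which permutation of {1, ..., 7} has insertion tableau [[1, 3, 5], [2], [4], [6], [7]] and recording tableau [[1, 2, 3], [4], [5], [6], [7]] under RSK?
2 4 7 6 5 3 1

Reverse the RSK construction: for i from n down to 1, find the cell of Q containing i, remove the entry at that cell from P, and reverse-bump it up through P; the value ejected from row 1 is w(i).

Step i=7: Q has 7 at row 5, column 1; remove 7 from row 5 of P and reverse-bump: 7 enters row 4 and ejects 6; 6 enters row 3 and ejects 4; 4 enters row 2 and ejects 2; 2 enters row 1 and ejects 1. So w(7) = 1. P is now [[2, 3, 5], [4], [6], [7]].
Step i=6: Q has 6 at row 4, column 1; remove 7 from row 4 of P and reverse-bump: 7 enters row 3 and ejects 6; 6 enters row 2 and ejects 4; 4 enters row 1 and ejects 3. So w(6) = 3. P is now [[2, 4, 5], [6], [7]].
Step i=5: Q has 5 at row 3, column 1; remove 7 from row 3 of P and reverse-bump: 7 enters row 2 and ejects 6; 6 enters row 1 and ejects 5. So w(5) = 5. P is now [[2, 4, 6], [7]].
Step i=4: Q has 4 at row 2, column 1; remove 7 from row 2 of P and reverse-bump: 7 enters row 1 and ejects 6. So w(4) = 6. P is now [[2, 4, 7]].
Step i=3: Q has 3 at row 1, column 3; remove that cell from P, ejecting 7. So w(3) = 7. P is now [[2, 4]].
Step i=2: Q has 2 at row 1, column 2; remove that cell from P, ejecting 4. So w(2) = 4. P is now [[2]].
Step i=1: Q has 1 at row 1, column 1; remove that cell from P, ejecting 2. So w(1) = 2. P is now [].

So w = 2 4 7 6 5 3 1.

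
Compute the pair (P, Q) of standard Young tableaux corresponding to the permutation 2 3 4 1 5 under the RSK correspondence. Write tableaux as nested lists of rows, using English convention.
P = [[1, 3, 4, 5], [2]], Q = [[1, 2, 3, 5], [4]]

Insert each entry of the permutation into P by Schensted row insertion, recording in Q the position of each new cell.

Insert 2: appended to row 1. P = [[2]].
Insert 3: appended to row 1. P = [[2, 3]].
Insert 4: appended to row 1. P = [[2, 3, 4]].
Insert 1: 1 bumps 2 from row 1; 2 starts row 2. P = [[1, 3, 4], [2]].
Insert 5: appended to row 1. P = [[1, 3, 4, 5], [2]].

So P = [[1, 3, 4, 5], [2]], Q = [[1, 2, 3, 5], [4]].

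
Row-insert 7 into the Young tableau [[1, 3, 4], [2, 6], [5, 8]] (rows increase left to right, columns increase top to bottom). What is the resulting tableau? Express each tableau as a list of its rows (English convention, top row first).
[[1, 3, 4, 7], [2, 6], [5, 8]]

7 is larger than every entry of row 1, so it is appended to row 1. The new tableau is [[1, 3, 4, 7], [2, 6], [5, 8]].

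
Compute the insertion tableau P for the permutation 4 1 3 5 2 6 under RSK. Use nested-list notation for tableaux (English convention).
Insert 4: appended to row 1. P = [[4]].
Insert 1: 1 bumps 4 from row 1; 4 starts row 2. P = [[1], [4]].
Insert 3: appended to row 1. P = [[1, 3], [4]].
Insert 5: appended to row 1. P = [[1, 3, 5], [4]].
Insert 2: 2 bumps 3 from row 1; 3 bumps 4 from row 2; 4 starts row 3. P = [[1, 2, 5], [3], [4]].
Insert 6: appended to row 1. P = [[1, 2, 5, 6], [3], [4]].

So P = [[1, 2, 5, 6], [3], [4]].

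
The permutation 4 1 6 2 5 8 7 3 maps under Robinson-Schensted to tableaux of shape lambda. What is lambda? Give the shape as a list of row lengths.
Row-insert each entry into an empty tableau.

After inserting 4: P = [[4]].
After inserting 1: P = [[1], [4]].
After inserting 6: P = [[1, 6], [4]].
After inserting 2: P = [[1, 2], [4, 6]].
After inserting 5: P = [[1, 2, 5], [4, 6]].
After inserting 8: P = [[1, 2, 5, 8], [4, 6]].
After inserting 7: P = [[1, 2, 5, 7], [4, 6, 8]].
After inserting 3: P = [[1, 2, 3, 7], [4, 5, 8], [6]].

The final insertion tableau P = [[1, 2, 3, 7], [4, 5, 8], [6]] has shape [4, 3, 1].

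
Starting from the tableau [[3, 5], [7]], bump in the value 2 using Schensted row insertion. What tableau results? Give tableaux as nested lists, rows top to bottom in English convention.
[[2, 5], [3], [7]]

In row 1, 2 replaces 3 (the leftmost entry greater than 2); 3 is bumped to row 2. In row 2, 3 replaces 7 (the leftmost entry greater than 3); 7 is bumped to row 3. 7 starts a new row 3. The new tableau is [[2, 5], [3], [7]].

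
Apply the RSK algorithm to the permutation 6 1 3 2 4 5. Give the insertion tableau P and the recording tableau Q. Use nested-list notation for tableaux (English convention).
P = [[1, 2, 4, 5], [3], [6]], Q = [[1, 3, 5, 6], [2], [4]]

Insert each entry of the permutation into P by Schensted row insertion, recording in Q the position of each new cell.

Insert 6: appended to row 1. P = [[6]].
Insert 1: 1 bumps 6 from row 1; 6 starts row 2. P = [[1], [6]].
Insert 3: appended to row 1. P = [[1, 3], [6]].
Insert 2: 2 bumps 3 from row 1; 3 bumps 6 from row 2; 6 starts row 3. P = [[1, 2], [3], [6]].
Insert 4: appended to row 1. P = [[1, 2, 4], [3], [6]].
Insert 5: appended to row 1. P = [[1, 2, 4, 5], [3], [6]].

So P = [[1, 2, 4, 5], [3], [6]], Q = [[1, 3, 5, 6], [2], [4]].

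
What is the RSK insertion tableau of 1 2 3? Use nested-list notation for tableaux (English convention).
P = [[1, 2, 3]]

After inserting 1: P = [[1]].
After inserting 2: P = [[1, 2]].
After inserting 3: P = [[1, 2, 3]].

So P = [[1, 2, 3]].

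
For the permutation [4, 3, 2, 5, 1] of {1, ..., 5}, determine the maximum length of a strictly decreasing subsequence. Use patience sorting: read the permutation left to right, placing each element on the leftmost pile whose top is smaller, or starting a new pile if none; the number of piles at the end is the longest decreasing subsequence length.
4

4: new pile. tops = [4]
3: new pile. tops = [4, 3]
2: new pile. tops = [4, 3, 2]
5: onto pile 1 (replacing 4). tops = [5, 3, 2]
1: new pile. tops = [5, 3, 2, 1]

4 piles, so the longest decreasing subsequence has length 4.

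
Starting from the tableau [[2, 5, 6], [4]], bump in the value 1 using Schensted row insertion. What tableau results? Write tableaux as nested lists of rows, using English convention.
In row 1, 1 replaces 2 (the leftmost entry greater than 1); 2 is bumped to row 2. In row 2, 2 replaces 4 (the leftmost entry greater than 2); 4 is bumped to row 3. 4 starts a new row 3. The new tableau is [[1, 5, 6], [2], [4]].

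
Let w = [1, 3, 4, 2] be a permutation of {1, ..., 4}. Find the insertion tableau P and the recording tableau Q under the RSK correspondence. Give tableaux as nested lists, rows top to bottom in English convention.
Insert each entry of the permutation into P by Schensted row insertion, recording in Q the position of each new cell.

After inserting 1: P = [[1]].
After inserting 3: P = [[1, 3]].
After inserting 4: P = [[1, 3, 4]].
After inserting 2: P = [[1, 2, 4], [3]].

So P = [[1, 2, 4], [3]], Q = [[1, 2, 3], [4]].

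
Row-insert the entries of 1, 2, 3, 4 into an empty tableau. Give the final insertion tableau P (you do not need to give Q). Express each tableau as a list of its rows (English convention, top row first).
P = [[1, 2, 3, 4]]

Insert 1: appended to row 1. P = [[1]].
Insert 2: appended to row 1. P = [[1, 2]].
Insert 3: appended to row 1. P = [[1, 2, 3]].
Insert 4: appended to row 1. P = [[1, 2, 3, 4]].

So P = [[1, 2, 3, 4]].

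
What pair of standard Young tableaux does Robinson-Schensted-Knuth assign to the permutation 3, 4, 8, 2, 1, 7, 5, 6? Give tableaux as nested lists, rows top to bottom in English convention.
Insert each entry of the permutation into P by Schensted row insertion, recording in Q the position of each new cell.

After inserting 3: P = [[3]].
After inserting 4: P = [[3, 4]].
After inserting 8: P = [[3, 4, 8]].
After inserting 2: P = [[2, 4, 8], [3]].
After inserting 1: P = [[1, 4, 8], [2], [3]].
After inserting 7: P = [[1, 4, 7], [2, 8], [3]].
After inserting 5: P = [[1, 4, 5], [2, 7], [3, 8]].
After inserting 6: P = [[1, 4, 5, 6], [2, 7], [3, 8]].

So P = [[1, 4, 5, 6], [2, 7], [3, 8]], Q = [[1, 2, 3, 8], [4, 6], [5, 7]].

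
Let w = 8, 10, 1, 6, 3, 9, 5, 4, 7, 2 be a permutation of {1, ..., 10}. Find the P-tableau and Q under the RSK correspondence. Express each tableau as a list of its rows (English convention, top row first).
P = [[1, 2, 4, 7], [3, 9], [5, 10], [6], [8]], Q = [[1, 2, 6, 9], [3, 4], [5, 7], [8], [10]]

Insert each entry of the permutation into P by Schensted row insertion, recording in Q the position of each new cell.

Insert 8: appended to row 1. P = [[8]].
Insert 10: appended to row 1. P = [[8, 10]].
Insert 1: 1 bumps 8 from row 1; 8 starts row 2. P = [[1, 10], [8]].
Insert 6: 6 bumps 10 from row 1; 10 appends to row 2. P = [[1, 6], [8, 10]].
Insert 3: 3 bumps 6 from row 1; 6 bumps 8 from row 2; 8 starts row 3. P = [[1, 3], [6, 10], [8]].
Insert 9: appended to row 1. P = [[1, 3, 9], [6, 10], [8]].
Insert 5: 5 bumps 9 from row 1; 9 bumps 10 from row 2; 10 appends to row 3. P = [[1, 3, 5], [6, 9], [8, 10]].
Insert 4: 4 bumps 5 from row 1; 5 bumps 6 from row 2; 6 bumps 8 from row 3; 8 starts row 4. P = [[1, 3, 4], [5, 9], [6, 10], [8]].
Insert 7: appended to row 1. P = [[1, 3, 4, 7], [5, 9], [6, 10], [8]].
Insert 2: 2 bumps 3 from row 1; 3 bumps 5 from row 2; 5 bumps 6 from row 3; 6 bumps 8 from row 4; 8 starts row 5. P = [[1, 2, 4, 7], [3, 9], [5, 10], [6], [8]].

So P = [[1, 2, 4, 7], [3, 9], [5, 10], [6], [8]], Q = [[1, 2, 6, 9], [3, 4], [5, 7], [8], [10]].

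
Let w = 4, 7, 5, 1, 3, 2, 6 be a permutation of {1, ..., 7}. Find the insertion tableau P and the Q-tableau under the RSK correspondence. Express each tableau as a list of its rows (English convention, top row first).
Insert each entry of the permutation into P by Schensted row insertion, recording in Q the position of each new cell.

Insert 4: appended to row 1. P = [[4]].
Insert 7: appended to row 1. P = [[4, 7]].
Insert 5: 5 bumps 7 from row 1; 7 starts row 2. P = [[4, 5], [7]].
Insert 1: 1 bumps 4 from row 1; 4 bumps 7 from row 2; 7 starts row 3. P = [[1, 5], [4], [7]].
Insert 3: 3 bumps 5 from row 1; 5 appends to row 2. P = [[1, 3], [4, 5], [7]].
Insert 2: 2 bumps 3 from row 1; 3 bumps 4 from row 2; 4 bumps 7 from row 3; 7 starts row 4. P = [[1, 2], [3, 5], [4], [7]].
Insert 6: appended to row 1. P = [[1, 2, 6], [3, 5], [4], [7]].

So P = [[1, 2, 6], [3, 5], [4], [7]], Q = [[1, 2, 7], [3, 5], [4], [6]].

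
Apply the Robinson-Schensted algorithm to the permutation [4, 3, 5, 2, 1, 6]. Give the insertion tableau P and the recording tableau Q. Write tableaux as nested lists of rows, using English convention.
Insert each entry of the permutation into P by Schensted row insertion, recording in Q the position of each new cell.

After inserting 4: P = [[4]].
After inserting 3: P = [[3], [4]].
After inserting 5: P = [[3, 5], [4]].
After inserting 2: P = [[2, 5], [3], [4]].
After inserting 1: P = [[1, 5], [2], [3], [4]].
After inserting 6: P = [[1, 5, 6], [2], [3], [4]].

So P = [[1, 5, 6], [2], [3], [4]], Q = [[1, 3, 6], [2], [4], [5]].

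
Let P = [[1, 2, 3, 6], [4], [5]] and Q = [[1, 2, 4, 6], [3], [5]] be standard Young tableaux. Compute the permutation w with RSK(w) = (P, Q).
Reverse RSK: for i = n, n-1, ..., 1, locate i in Q, remove the corresponding corner cell from P, and reverse-bump its entry up through P; the value ejected from row 1 is w(i).

So w = 1 5 2 4 3 6.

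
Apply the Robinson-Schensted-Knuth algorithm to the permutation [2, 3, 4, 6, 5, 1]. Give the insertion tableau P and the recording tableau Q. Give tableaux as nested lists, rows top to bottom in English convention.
P = [[1, 3, 4, 5], [2], [6]], Q = [[1, 2, 3, 4], [5], [6]]

Insert each entry of the permutation into P by Schensted row insertion, recording in Q the position of each new cell.

Insert 2: appended to row 1. P = [[2]].
Insert 3: appended to row 1. P = [[2, 3]].
Insert 4: appended to row 1. P = [[2, 3, 4]].
Insert 6: appended to row 1. P = [[2, 3, 4, 6]].
Insert 5: 5 bumps 6 from row 1; 6 starts row 2. P = [[2, 3, 4, 5], [6]].
Insert 1: 1 bumps 2 from row 1; 2 bumps 6 from row 2; 6 starts row 3. P = [[1, 3, 4, 5], [2], [6]].

So P = [[1, 3, 4, 5], [2], [6]], Q = [[1, 2, 3, 4], [5], [6]].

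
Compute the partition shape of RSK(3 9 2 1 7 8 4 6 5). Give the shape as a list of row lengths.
[3, 3, 2, 1]

Row-insert each entry into an empty tableau.

After inserting 3: P = [[3]].
After inserting 9: P = [[3, 9]].
After inserting 2: P = [[2, 9], [3]].
After inserting 1: P = [[1, 9], [2], [3]].
After inserting 7: P = [[1, 7], [2, 9], [3]].
After inserting 8: P = [[1, 7, 8], [2, 9], [3]].
After inserting 4: P = [[1, 4, 8], [2, 7], [3, 9]].
After inserting 6: P = [[1, 4, 6], [2, 7, 8], [3, 9]].
After inserting 5: P = [[1, 4, 5], [2, 6, 8], [3, 7], [9]].

The final insertion tableau P = [[1, 4, 5], [2, 6, 8], [3, 7], [9]] has shape [3, 3, 2, 1].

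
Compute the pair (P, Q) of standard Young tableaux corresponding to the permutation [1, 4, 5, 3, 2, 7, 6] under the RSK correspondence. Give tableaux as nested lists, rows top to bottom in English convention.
Insert each entry of the permutation into P by Schensted row insertion, recording in Q the position of each new cell.

Insert 1: appended to row 1. P = [[1]].
Insert 4: appended to row 1. P = [[1, 4]].
Insert 5: appended to row 1. P = [[1, 4, 5]].
Insert 3: 3 bumps 4 from row 1; 4 starts row 2. P = [[1, 3, 5], [4]].
Insert 2: 2 bumps 3 from row 1; 3 bumps 4 from row 2; 4 starts row 3. P = [[1, 2, 5], [3], [4]].
Insert 7: appended to row 1. P = [[1, 2, 5, 7], [3], [4]].
Insert 6: 6 bumps 7 from row 1; 7 appends to row 2. P = [[1, 2, 5, 6], [3, 7], [4]].

So P = [[1, 2, 5, 6], [3, 7], [4]], Q = [[1, 2, 3, 6], [4, 7], [5]].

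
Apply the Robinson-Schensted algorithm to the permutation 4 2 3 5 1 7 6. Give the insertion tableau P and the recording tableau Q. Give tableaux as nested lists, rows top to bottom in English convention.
Insert each entry of the permutation into P by Schensted row insertion, recording in Q the position of each new cell.

Insert 4: appended to row 1. P = [[4]].
Insert 2: 2 bumps 4 from row 1; 4 starts row 2. P = [[2], [4]].
Insert 3: appended to row 1. P = [[2, 3], [4]].
Insert 5: appended to row 1. P = [[2, 3, 5], [4]].
Insert 1: 1 bumps 2 from row 1; 2 bumps 4 from row 2; 4 starts row 3. P = [[1, 3, 5], [2], [4]].
Insert 7: appended to row 1. P = [[1, 3, 5, 7], [2], [4]].
Insert 6: 6 bumps 7 from row 1; 7 appends to row 2. P = [[1, 3, 5, 6], [2, 7], [4]].

So P = [[1, 3, 5, 6], [2, 7], [4]], Q = [[1, 3, 4, 6], [2, 7], [5]].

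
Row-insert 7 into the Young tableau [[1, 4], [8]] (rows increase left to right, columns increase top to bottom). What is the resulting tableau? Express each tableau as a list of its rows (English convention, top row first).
[[1, 4, 7], [8]]

7 is larger than every entry of row 1, so it is appended to row 1. The new tableau is [[1, 4, 7], [8]].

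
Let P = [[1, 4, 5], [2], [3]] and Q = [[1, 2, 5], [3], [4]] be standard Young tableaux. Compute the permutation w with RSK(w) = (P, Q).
Reverse RSK: for i = n, n-1, ..., 1, locate i in Q, remove the corresponding corner cell from P, and reverse-bump its entry up through P; the value ejected from row 1 is w(i).

So w = 3 4 2 1 5.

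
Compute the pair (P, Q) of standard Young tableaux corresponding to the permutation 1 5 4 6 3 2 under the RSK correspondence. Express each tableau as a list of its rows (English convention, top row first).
Insert each entry of the permutation into P by Schensted row insertion, recording in Q the position of each new cell.

Insert 1: appended to row 1. P = [[1]], Q = [[1]].
Insert 5: appended to row 1. P = [[1, 5]], Q = [[1, 2]].
Insert 4: 4 bumps 5 from row 1; 5 starts row 2. P = [[1, 4], [5]], Q = [[1, 2], [3]].
Insert 6: appended to row 1. P = [[1, 4, 6], [5]], Q = [[1, 2, 4], [3]].
Insert 3: 3 bumps 4 from row 1; 4 bumps 5 from row 2; 5 starts row 3. P = [[1, 3, 6], [4], [5]], Q = [[1, 2, 4], [3], [5]].
Insert 2: 2 bumps 3 from row 1; 3 bumps 4 from row 2; 4 bumps 5 from row 3; 5 starts row 4. P = [[1, 2, 6], [3], [4], [5]], Q = [[1, 2, 4], [3], [5], [6]].

So P = [[1, 2, 6], [3], [4], [5]], Q = [[1, 2, 4], [3], [5], [6]].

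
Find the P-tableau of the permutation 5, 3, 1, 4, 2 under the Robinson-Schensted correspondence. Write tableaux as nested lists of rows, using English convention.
Insert 5: appended to row 1. P = [[5]].
Insert 3: 3 bumps 5 from row 1; 5 starts row 2. P = [[3], [5]].
Insert 1: 1 bumps 3 from row 1; 3 bumps 5 from row 2; 5 starts row 3. P = [[1], [3], [5]].
Insert 4: appended to row 1. P = [[1, 4], [3], [5]].
Insert 2: 2 bumps 4 from row 1; 4 appends to row 2. P = [[1, 2], [3, 4], [5]].

So P = [[1, 2], [3, 4], [5]].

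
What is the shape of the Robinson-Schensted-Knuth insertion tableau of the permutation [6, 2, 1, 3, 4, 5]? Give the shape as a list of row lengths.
Row-insert each entry into an empty tableau.

After inserting 6: P = [[6]].
After inserting 2: P = [[2], [6]].
After inserting 1: P = [[1], [2], [6]].
After inserting 3: P = [[1, 3], [2], [6]].
After inserting 4: P = [[1, 3, 4], [2], [6]].
After inserting 5: P = [[1, 3, 4, 5], [2], [6]].

The final insertion tableau P = [[1, 3, 4, 5], [2], [6]] has shape [4, 1, 1].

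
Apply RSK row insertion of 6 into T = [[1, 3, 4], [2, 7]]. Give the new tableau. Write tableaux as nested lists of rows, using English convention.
6 is larger than every entry of row 1, so it is appended to row 1. The new tableau is [[1, 3, 4, 6], [2, 7]].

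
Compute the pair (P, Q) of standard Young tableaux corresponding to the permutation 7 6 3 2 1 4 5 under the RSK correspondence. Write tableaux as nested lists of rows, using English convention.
P = [[1, 4, 5], [2], [3], [6], [7]], Q = [[1, 6, 7], [2], [3], [4], [5]]

Insert each entry of the permutation into P by Schensted row insertion, recording in Q the position of each new cell.

After inserting 7: P = [[7]].
After inserting 6: P = [[6], [7]].
After inserting 3: P = [[3], [6], [7]].
After inserting 2: P = [[2], [3], [6], [7]].
After inserting 1: P = [[1], [2], [3], [6], [7]].
After inserting 4: P = [[1, 4], [2], [3], [6], [7]].
After inserting 5: P = [[1, 4, 5], [2], [3], [6], [7]].

So P = [[1, 4, 5], [2], [3], [6], [7]], Q = [[1, 6, 7], [2], [3], [4], [5]].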